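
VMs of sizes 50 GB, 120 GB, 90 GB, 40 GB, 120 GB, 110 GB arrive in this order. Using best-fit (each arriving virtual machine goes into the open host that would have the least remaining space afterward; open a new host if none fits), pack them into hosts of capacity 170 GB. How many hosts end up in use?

4

  50 → host 1 (new)  [load 50/170]
  120 → host 1  [load 170/170]
  90 → host 2 (new)  [load 90/170]
  40 → host 2  [load 130/170]
  120 → host 3 (new)  [load 120/170]
  110 → host 4 (new)  [load 110/170]
4 hosts opened.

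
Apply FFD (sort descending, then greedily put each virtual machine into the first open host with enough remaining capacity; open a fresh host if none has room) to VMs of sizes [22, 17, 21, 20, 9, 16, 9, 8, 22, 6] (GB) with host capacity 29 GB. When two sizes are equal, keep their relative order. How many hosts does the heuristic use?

Sorted descending: 22, 22, 21, 20, 17, 16, 9, 9, 8, 6.
  22 → host 1 (new)  [load 22/29]
  22 → host 2 (new)  [load 22/29]
  21 → host 3 (new)  [load 21/29]
  20 → host 4 (new)  [load 20/29]
  17 → host 5 (new)  [load 17/29]
  16 → host 6 (new)  [load 16/29]
  9 → host 4  [load 29/29]
  9 → host 5  [load 26/29]
  8 → host 3  [load 29/29]
  6 → host 1  [load 28/29]
6 hosts opened.

6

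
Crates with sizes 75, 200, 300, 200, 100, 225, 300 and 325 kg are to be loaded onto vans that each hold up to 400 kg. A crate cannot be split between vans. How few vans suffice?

5

Total = 325 + 300 + 300 + 225 + 200 + 200 + 100 + 75 = 1725 kg.
Lower bound: ⌈1725/400⌉ = 5 vans.
A packing using 5 vans:
  van 1: 325 + 75 = 400
  van 2: 300 + 100 = 400
  van 3: 300 = 300
  van 4: 225 = 225
  van 5: 200 + 200 = 400
This matches the lower bound, so 5 is optimal.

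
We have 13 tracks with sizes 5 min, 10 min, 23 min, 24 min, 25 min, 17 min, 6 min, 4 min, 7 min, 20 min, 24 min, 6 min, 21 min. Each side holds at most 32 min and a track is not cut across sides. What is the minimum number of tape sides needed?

7

Total = 25 + 24 + 24 + 23 + 21 + 20 + 17 + 10 + 7 + 6 + 6 + 5 + 4 = 192 min.
Lower bound: ⌈192/32⌉ = 6 tape sides.
Also, 7 tracks each exceed 16 min, and no two of those can share a side, so at least 7 tape sides are needed.
A packing using 7 tape sides:
  side 1: 25 + 7 = 32
  side 2: 24 + 6 = 30
  side 3: 24 + 6 = 30
  side 4: 23 + 5 + 4 = 32
  side 5: 21 + 10 = 31
  side 6: 20 = 20
  side 7: 17 = 17
This matches the lower bound, so 7 is optimal.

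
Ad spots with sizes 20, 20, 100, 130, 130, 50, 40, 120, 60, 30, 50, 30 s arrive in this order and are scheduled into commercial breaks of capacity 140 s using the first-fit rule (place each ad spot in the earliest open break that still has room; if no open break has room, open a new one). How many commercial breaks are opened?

6

  20 → break 1 (new)  [load 20/140]
  20 → break 1  [load 40/140]
  100 → break 1  [load 140/140]
  130 → break 2 (new)  [load 130/140]
  130 → break 3 (new)  [load 130/140]
  50 → break 4 (new)  [load 50/140]
  40 → break 4  [load 90/140]
  120 → break 5 (new)  [load 120/140]
  60 → break 6 (new)  [load 60/140]
  30 → break 4  [load 120/140]
  50 → break 6  [load 110/140]
  30 → break 6  [load 140/140]
6 commercial breaks opened.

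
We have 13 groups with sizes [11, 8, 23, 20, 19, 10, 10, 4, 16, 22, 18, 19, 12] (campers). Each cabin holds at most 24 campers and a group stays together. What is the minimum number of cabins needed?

Total = 23 + 22 + 20 + 19 + 19 + 18 + 16 + 12 + 11 + 10 + 10 + 8 + 4 = 192 campers.
Lower bound: ⌈192/24⌉ = 8 cabins.
A packing using 9 cabins:
  cabin 1: 23 = 23
  cabin 2: 22 = 22
  cabin 3: 20 + 4 = 24
  cabin 4: 19 = 19
  cabin 5: 19 = 19
  cabin 6: 18 = 18
  cabin 7: 16 + 8 = 24
  cabin 8: 12 + 11 = 23
  cabin 9: 10 + 10 = 20
No arrangement into 8 cabins stays within capacity, so 9 is optimal.

9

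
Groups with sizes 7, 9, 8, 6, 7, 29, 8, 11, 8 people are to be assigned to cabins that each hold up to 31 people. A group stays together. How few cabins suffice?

4

Total = 29 + 11 + 9 + 8 + 8 + 8 + 7 + 7 + 6 = 93 people.
Lower bound: ⌈93/31⌉ = 3 cabins.
A packing using 4 cabins:
  cabin 1: 29 = 29
  cabin 2: 11 + 9 + 8 = 28
  cabin 3: 8 + 8 + 7 + 7 = 30
  cabin 4: 6 = 6
No arrangement into 3 cabins stays within capacity, so 4 is optimal.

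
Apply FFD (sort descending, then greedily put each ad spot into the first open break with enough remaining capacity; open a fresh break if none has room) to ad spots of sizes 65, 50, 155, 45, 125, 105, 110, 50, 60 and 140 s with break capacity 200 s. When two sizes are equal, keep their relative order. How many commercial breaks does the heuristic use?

5

Sorted descending: 155, 140, 125, 110, 105, 65, 60, 50, 50, 45.
  155 → break 1 (new)  [load 155/200]
  140 → break 2 (new)  [load 140/200]
  125 → break 3 (new)  [load 125/200]
  110 → break 4 (new)  [load 110/200]
  105 → break 5 (new)  [load 105/200]
  65 → break 3  [load 190/200]
  60 → break 2  [load 200/200]
  50 → break 4  [load 160/200]
  50 → break 5  [load 155/200]
  45 → break 1  [load 200/200]
5 commercial breaks opened.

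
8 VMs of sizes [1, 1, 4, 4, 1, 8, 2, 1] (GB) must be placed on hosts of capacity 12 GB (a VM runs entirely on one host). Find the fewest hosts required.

Total = 8 + 4 + 4 + 2 + 1 + 1 + 1 + 1 = 22 GB.
Lower bound: ⌈22/12⌉ = 2 hosts.
A packing using 2 hosts:
  host 1: 8 + 4 = 12
  host 2: 4 + 2 + 1 + 1 + 1 + 1 = 10
This matches the lower bound, so 2 is optimal.

2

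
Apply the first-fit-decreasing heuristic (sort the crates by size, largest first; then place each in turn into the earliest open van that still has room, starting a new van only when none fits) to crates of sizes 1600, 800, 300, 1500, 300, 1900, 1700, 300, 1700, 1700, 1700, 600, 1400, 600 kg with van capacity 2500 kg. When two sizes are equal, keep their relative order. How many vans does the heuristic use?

8

Sorted descending: 1900, 1700, 1700, 1700, 1700, 1600, 1500, 1400, 800, 600, 600, 300, 300, 300.
  1900 → van 1 (new)  [load 1900/2500]
  1700 → van 2 (new)  [load 1700/2500]
  1700 → van 3 (new)  [load 1700/2500]
  1700 → van 4 (new)  [load 1700/2500]
  1700 → van 5 (new)  [load 1700/2500]
  1600 → van 6 (new)  [load 1600/2500]
  1500 → van 7 (new)  [load 1500/2500]
  1400 → van 8 (new)  [load 1400/2500]
  800 → van 2  [load 2500/2500]
  600 → van 1  [load 2500/2500]
  600 → van 3  [load 2300/2500]
  300 → van 4  [load 2000/2500]
  300 → van 4  [load 2300/2500]
  300 → van 5  [load 2000/2500]
8 vans opened.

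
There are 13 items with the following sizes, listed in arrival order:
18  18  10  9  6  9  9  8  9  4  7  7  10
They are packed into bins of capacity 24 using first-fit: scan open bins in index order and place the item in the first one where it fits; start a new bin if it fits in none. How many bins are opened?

6

  18 → bin 1 (new)  [load 18/24]
  18 → bin 2 (new)  [load 18/24]
  10 → bin 3 (new)  [load 10/24]
  9 → bin 3  [load 19/24]
  6 → bin 1  [load 24/24]
  9 → bin 4 (new)  [load 9/24]
  9 → bin 4  [load 18/24]
  8 → bin 5 (new)  [load 8/24]
  9 → bin 5  [load 17/24]
  4 → bin 2  [load 22/24]
  7 → bin 5  [load 24/24]
  7 → bin 6 (new)  [load 7/24]
  10 → bin 6  [load 17/24]
6 bins opened.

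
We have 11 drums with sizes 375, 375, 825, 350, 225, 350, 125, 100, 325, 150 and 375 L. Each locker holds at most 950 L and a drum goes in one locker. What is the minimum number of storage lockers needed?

4

Total = 825 + 375 + 375 + 375 + 350 + 350 + 325 + 225 + 150 + 125 + 100 = 3575 L.
Lower bound: ⌈3575/950⌉ = 4 storage lockers.
A packing using 4 storage lockers:
  locker 1: 825 + 125 = 950
  locker 2: 375 + 375 + 150 = 900
  locker 3: 375 + 350 + 225 = 950
  locker 4: 350 + 325 + 100 = 775
This matches the lower bound, so 4 is optimal.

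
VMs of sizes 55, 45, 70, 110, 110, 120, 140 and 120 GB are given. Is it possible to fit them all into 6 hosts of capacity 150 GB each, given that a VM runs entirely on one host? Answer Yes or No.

No

Total = 770 GB; ⌈770/150⌉ = 6.
The bound of 6 does not rule out 6, but exhaustive search shows no assignment into 6 hosts of capacity 150 GB exists — the minimum is 7.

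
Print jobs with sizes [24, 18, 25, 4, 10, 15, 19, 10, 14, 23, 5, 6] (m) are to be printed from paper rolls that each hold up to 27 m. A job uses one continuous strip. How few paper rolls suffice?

Total = 25 + 24 + 23 + 19 + 18 + 15 + 14 + 10 + 10 + 6 + 5 + 4 = 173 m.
Lower bound: ⌈173/27⌉ = 7 paper rolls.
A packing using 7 paper rolls:
  roll 1: 25 = 25
  roll 2: 24 = 24
  roll 3: 23 + 4 = 27
  roll 4: 19 + 6 = 25
  roll 5: 18 + 5 = 23
  roll 6: 15 + 10 = 25
  roll 7: 14 + 10 = 24
This matches the lower bound, so 7 is optimal.

7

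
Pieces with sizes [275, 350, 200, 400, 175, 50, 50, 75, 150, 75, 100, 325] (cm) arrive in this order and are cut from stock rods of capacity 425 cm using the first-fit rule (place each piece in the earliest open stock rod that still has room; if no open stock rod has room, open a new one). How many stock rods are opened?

  275 → stock rod 1 (new)  [load 275/425]
  350 → stock rod 2 (new)  [load 350/425]
  200 → stock rod 3 (new)  [load 200/425]
  400 → stock rod 4 (new)  [load 400/425]
  175 → stock rod 3  [load 375/425]
  50 → stock rod 1  [load 325/425]
  50 → stock rod 1  [load 375/425]
  75 → stock rod 2  [load 425/425]
  150 → stock rod 5 (new)  [load 150/425]
  75 → stock rod 5  [load 225/425]
  100 → stock rod 5  [load 325/425]
  325 → stock rod 6 (new)  [load 325/425]
6 stock rods opened.

6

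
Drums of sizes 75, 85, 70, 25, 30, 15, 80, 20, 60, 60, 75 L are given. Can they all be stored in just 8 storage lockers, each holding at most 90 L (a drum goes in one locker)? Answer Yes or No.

A valid assignment using 7 storage lockers:
  locker 1: 85 = 85
  locker 2: 80 = 80
  locker 3: 75 + 15 = 90
  locker 4: 75 = 75
  locker 5: 70 + 20 = 90
  locker 6: 60 + 30 = 90
  locker 7: 60 + 25 = 85
That uses only 7 ≤ 8, so 8 storage lockers are enough.

Yes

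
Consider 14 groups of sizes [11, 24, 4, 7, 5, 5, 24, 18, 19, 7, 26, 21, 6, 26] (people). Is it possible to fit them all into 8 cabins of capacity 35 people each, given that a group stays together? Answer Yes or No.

Yes

A valid assignment using 7 cabins:
  cabin 1: 26 + 7 = 33
  cabin 2: 26 + 7 = 33
  cabin 3: 24 + 11 = 35
  cabin 4: 24 + 6 + 5 = 35
  cabin 5: 21 + 5 + 4 = 30
  cabin 6: 19 = 19
  cabin 7: 18 = 18
That uses only 7 ≤ 8, so 8 cabins are enough.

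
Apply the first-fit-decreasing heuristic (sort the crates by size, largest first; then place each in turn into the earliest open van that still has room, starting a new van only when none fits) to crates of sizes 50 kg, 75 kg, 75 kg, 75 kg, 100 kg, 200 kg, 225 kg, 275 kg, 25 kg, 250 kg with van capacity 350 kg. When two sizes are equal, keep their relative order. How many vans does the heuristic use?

4

Sorted descending: 275, 250, 225, 200, 100, 75, 75, 75, 50, 25.
  275 → van 1 (new)  [load 275/350]
  250 → van 2 (new)  [load 250/350]
  225 → van 3 (new)  [load 225/350]
  200 → van 4 (new)  [load 200/350]
  100 → van 2  [load 350/350]
  75 → van 1  [load 350/350]
  75 → van 3  [load 300/350]
  75 → van 4  [load 275/350]
  50 → van 3  [load 350/350]
  25 → van 4  [load 300/350]
4 vans opened.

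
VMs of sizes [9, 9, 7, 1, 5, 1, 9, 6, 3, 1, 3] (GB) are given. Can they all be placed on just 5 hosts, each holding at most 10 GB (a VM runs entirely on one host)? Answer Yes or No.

No

Total = 54 GB; ⌈54/10⌉ = 6.
At least 6 hosts are required, but only 5 are allowed.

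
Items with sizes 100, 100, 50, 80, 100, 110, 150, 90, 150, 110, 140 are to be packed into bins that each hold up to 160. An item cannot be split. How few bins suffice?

Total = 150 + 150 + 140 + 110 + 110 + 100 + 100 + 100 + 90 + 80 + 50 = 1180.
Lower bound: ⌈1180/160⌉ = 8 bins.
Also, 9 items each exceed 80, and no two of those can share a bin, so at least 9 bins are needed.
A packing using 10 bins:
  bin 1: 150 = 150
  bin 2: 150 = 150
  bin 3: 140 = 140
  bin 4: 110 + 50 = 160
  bin 5: 110 = 110
  bin 6: 100 = 100
  bin 7: 100 = 100
  bin 8: 100 = 100
  bin 9: 90 = 90
  bin 10: 80 = 80
No arrangement into 9 bins stays within capacity, so 10 is optimal.

10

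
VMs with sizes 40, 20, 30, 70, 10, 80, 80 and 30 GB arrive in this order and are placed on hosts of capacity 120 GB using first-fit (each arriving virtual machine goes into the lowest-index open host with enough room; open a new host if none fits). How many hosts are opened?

4

  40 → host 1 (new)  [load 40/120]
  20 → host 1  [load 60/120]
  30 → host 1  [load 90/120]
  70 → host 2 (new)  [load 70/120]
  10 → host 1  [load 100/120]
  80 → host 3 (new)  [load 80/120]
  80 → host 4 (new)  [load 80/120]
  30 → host 2  [load 100/120]
4 hosts opened.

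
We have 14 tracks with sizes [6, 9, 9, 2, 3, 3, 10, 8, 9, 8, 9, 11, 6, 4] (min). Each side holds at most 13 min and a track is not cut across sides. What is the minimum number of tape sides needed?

9

Total = 11 + 10 + 9 + 9 + 9 + 9 + 8 + 8 + 6 + 6 + 4 + 3 + 3 + 2 = 97 min.
Lower bound: ⌈97/13⌉ = 8 tape sides.
A packing using 9 tape sides:
  side 1: 11 + 2 = 13
  side 2: 10 + 3 = 13
  side 3: 9 + 4 = 13
  side 4: 9 + 3 = 12
  side 5: 9 = 9
  side 6: 9 = 9
  side 7: 8 = 8
  side 8: 8 = 8
  side 9: 6 + 6 = 12
No arrangement into 8 tape sides stays within capacity, so 9 is optimal.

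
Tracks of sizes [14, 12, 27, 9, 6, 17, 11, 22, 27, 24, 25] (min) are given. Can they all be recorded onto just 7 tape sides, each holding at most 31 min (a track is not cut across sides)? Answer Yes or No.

A valid assignment using 7 tape sides:
  side 1: 27 = 27
  side 2: 27 = 27
  side 3: 25 + 6 = 31
  side 4: 24 = 24
  side 5: 22 + 9 = 31
  side 6: 17 + 14 = 31
  side 7: 12 + 11 = 23
Every load is within 31 min, so 7 tape sides suffice.

Yes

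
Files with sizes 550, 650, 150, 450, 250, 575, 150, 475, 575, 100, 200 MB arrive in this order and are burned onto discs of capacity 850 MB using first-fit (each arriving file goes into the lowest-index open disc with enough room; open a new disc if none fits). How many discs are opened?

  550 → disc 1 (new)  [load 550/850]
  650 → disc 2 (new)  [load 650/850]
  150 → disc 1  [load 700/850]
  450 → disc 3 (new)  [load 450/850]
  250 → disc 3  [load 700/850]
  575 → disc 4 (new)  [load 575/850]
  150 → disc 1  [load 850/850]
  475 → disc 5 (new)  [load 475/850]
  575 → disc 6 (new)  [load 575/850]
  100 → disc 2  [load 750/850]
  200 → disc 4  [load 775/850]
6 discs opened.

6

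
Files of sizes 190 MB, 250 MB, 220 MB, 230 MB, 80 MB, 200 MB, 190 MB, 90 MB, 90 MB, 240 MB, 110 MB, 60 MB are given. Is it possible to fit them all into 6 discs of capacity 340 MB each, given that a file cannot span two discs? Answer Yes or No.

No

Total = 1950 MB; ⌈1950/340⌉ = 6.
7 files each exceed half the capacity and cannot share a disc, forcing at least 7 discs.
At least 7 discs are required, but only 6 are allowed.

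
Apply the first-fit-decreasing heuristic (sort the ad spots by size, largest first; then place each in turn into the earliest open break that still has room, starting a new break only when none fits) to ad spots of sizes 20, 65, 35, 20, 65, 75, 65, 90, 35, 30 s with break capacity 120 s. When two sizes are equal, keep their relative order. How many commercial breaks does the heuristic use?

Sorted descending: 90, 75, 65, 65, 65, 35, 35, 30, 20, 20.
  90 → break 1 (new)  [load 90/120]
  75 → break 2 (new)  [load 75/120]
  65 → break 3 (new)  [load 65/120]
  65 → break 4 (new)  [load 65/120]
  65 → break 5 (new)  [load 65/120]
  35 → break 2  [load 110/120]
  35 → break 3  [load 100/120]
  30 → break 1  [load 120/120]
  20 → break 3  [load 120/120]
  20 → break 4  [load 85/120]
5 commercial breaks opened.

5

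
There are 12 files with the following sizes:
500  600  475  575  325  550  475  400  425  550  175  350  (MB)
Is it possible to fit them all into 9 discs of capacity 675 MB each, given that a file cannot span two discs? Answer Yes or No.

No

Total = 5400 MB; ⌈5400/675⌉ = 8.
10 files each exceed half the capacity and cannot share a disc, forcing at least 10 discs.
At least 10 discs are required, but only 9 are allowed.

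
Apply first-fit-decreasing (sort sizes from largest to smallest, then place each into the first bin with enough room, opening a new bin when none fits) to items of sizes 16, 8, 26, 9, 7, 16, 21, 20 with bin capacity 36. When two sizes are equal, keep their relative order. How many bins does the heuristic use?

4

Sorted descending: 26, 21, 20, 16, 16, 9, 8, 7.
  26 → bin 1 (new)  [load 26/36]
  21 → bin 2 (new)  [load 21/36]
  20 → bin 3 (new)  [load 20/36]
  16 → bin 3  [load 36/36]
  16 → bin 4 (new)  [load 16/36]
  9 → bin 1  [load 35/36]
  8 → bin 2  [load 29/36]
  7 → bin 2  [load 36/36]
4 bins opened.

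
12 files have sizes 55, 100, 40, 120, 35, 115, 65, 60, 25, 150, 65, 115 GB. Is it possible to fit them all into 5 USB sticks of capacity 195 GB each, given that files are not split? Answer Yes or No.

A valid assignment using 5 USB sticks:
  USB stick 1: 150 + 40 = 190
  USB stick 2: 120 + 65 = 185
  USB stick 3: 115 + 65 = 180
  USB stick 4: 115 + 55 + 25 = 195
  USB stick 5: 100 + 60 + 35 = 195
Every load is within 195 GB, so 5 USB sticks suffice.

Yes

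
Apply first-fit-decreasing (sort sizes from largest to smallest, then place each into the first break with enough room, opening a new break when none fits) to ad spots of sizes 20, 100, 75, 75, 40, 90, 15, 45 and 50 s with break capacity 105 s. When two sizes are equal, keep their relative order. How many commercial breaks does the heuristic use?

Sorted descending: 100, 90, 75, 75, 50, 45, 40, 20, 15.
  100 → break 1 (new)  [load 100/105]
  90 → break 2 (new)  [load 90/105]
  75 → break 3 (new)  [load 75/105]
  75 → break 4 (new)  [load 75/105]
  50 → break 5 (new)  [load 50/105]
  45 → break 5  [load 95/105]
  40 → break 6 (new)  [load 40/105]
  20 → break 3  [load 95/105]
  15 → break 2  [load 105/105]
6 commercial breaks opened.

6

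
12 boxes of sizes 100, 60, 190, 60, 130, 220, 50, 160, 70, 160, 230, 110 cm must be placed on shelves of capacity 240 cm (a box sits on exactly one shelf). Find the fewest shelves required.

7

Total = 230 + 220 + 190 + 160 + 160 + 130 + 110 + 100 + 70 + 60 + 60 + 50 = 1540 cm.
Lower bound: ⌈1540/240⌉ = 7 shelves.
A packing using 7 shelves:
  shelf 1: 230 = 230
  shelf 2: 220 = 220
  shelf 3: 190 + 50 = 240
  shelf 4: 160 + 70 = 230
  shelf 5: 160 + 60 = 220
  shelf 6: 130 + 110 = 240
  shelf 7: 100 + 60 = 160
This matches the lower bound, so 7 is optimal.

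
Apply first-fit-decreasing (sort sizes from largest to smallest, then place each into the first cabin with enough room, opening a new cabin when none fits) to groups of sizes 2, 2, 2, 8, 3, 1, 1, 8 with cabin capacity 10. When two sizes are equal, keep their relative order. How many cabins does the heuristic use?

3

Sorted descending: 8, 8, 3, 2, 2, 2, 1, 1.
  8 → cabin 1 (new)  [load 8/10]
  8 → cabin 2 (new)  [load 8/10]
  3 → cabin 3 (new)  [load 3/10]
  2 → cabin 1  [load 10/10]
  2 → cabin 2  [load 10/10]
  2 → cabin 3  [load 5/10]
  1 → cabin 3  [load 6/10]
  1 → cabin 3  [load 7/10]
3 cabins opened.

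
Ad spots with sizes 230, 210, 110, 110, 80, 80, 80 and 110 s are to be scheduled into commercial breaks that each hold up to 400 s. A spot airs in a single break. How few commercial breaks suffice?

3

Total = 230 + 210 + 110 + 110 + 110 + 80 + 80 + 80 = 1010 s.
Lower bound: ⌈1010/400⌉ = 3 commercial breaks.
A packing using 3 commercial breaks:
  break 1: 230 + 110 = 340
  break 2: 210 + 110 + 80 = 400
  break 3: 110 + 80 + 80 = 270
This matches the lower bound, so 3 is optimal.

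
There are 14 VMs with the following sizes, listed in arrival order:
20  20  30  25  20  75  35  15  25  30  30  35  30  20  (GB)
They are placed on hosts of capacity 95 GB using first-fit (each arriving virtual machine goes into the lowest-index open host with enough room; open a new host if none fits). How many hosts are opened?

5

  20 → host 1 (new)  [load 20/95]
  20 → host 1  [load 40/95]
  30 → host 1  [load 70/95]
  25 → host 1  [load 95/95]
  20 → host 2 (new)  [load 20/95]
  75 → host 2  [load 95/95]
  35 → host 3 (new)  [load 35/95]
  15 → host 3  [load 50/95]
  25 → host 3  [load 75/95]
  30 → host 4 (new)  [load 30/95]
  30 → host 4  [load 60/95]
  35 → host 4  [load 95/95]
  30 → host 5 (new)  [load 30/95]
  20 → host 3  [load 95/95]
5 hosts opened.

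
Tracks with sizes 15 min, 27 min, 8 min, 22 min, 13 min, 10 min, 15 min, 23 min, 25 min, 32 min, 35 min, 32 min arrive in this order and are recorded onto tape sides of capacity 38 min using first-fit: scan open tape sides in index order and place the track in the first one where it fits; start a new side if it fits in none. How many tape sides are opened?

  15 → side 1 (new)  [load 15/38]
  27 → side 2 (new)  [load 27/38]
  8 → side 1  [load 23/38]
  22 → side 3 (new)  [load 22/38]
  13 → side 1  [load 36/38]
  10 → side 2  [load 37/38]
  15 → side 3  [load 37/38]
  23 → side 4 (new)  [load 23/38]
  25 → side 5 (new)  [load 25/38]
  32 → side 6 (new)  [load 32/38]
  35 → side 7 (new)  [load 35/38]
  32 → side 8 (new)  [load 32/38]
8 tape sides opened.

8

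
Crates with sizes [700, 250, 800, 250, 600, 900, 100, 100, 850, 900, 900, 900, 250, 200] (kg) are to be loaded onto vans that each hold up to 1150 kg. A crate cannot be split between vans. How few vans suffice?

8

Total = 900 + 900 + 900 + 900 + 850 + 800 + 700 + 600 + 250 + 250 + 250 + 200 + 100 + 100 = 7700 kg.
Lower bound: ⌈7700/1150⌉ = 7 vans.
Also, 8 crates each exceed 575 kg, and no two of those can share a van, so at least 8 vans are needed.
A packing using 8 vans:
  van 1: 900 + 250 = 1150
  van 2: 900 + 250 = 1150
  van 3: 900 + 250 = 1150
  van 4: 900 + 200 = 1100
  van 5: 850 + 100 + 100 = 1050
  van 6: 800 = 800
  van 7: 700 = 700
  van 8: 600 = 600
This matches the lower bound, so 8 is optimal.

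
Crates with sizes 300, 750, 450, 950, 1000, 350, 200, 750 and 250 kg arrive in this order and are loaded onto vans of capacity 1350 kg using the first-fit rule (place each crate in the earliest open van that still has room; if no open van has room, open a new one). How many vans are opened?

5

  300 → van 1 (new)  [load 300/1350]
  750 → van 1  [load 1050/1350]
  450 → van 2 (new)  [load 450/1350]
  950 → van 3 (new)  [load 950/1350]
  1000 → van 4 (new)  [load 1000/1350]
  350 → van 2  [load 800/1350]
  200 → van 1  [load 1250/1350]
  750 → van 5 (new)  [load 750/1350]
  250 → van 2  [load 1050/1350]
5 vans opened.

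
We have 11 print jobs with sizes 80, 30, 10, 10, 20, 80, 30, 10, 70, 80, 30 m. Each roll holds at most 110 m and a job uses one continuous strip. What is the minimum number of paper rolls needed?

Total = 80 + 80 + 80 + 70 + 30 + 30 + 30 + 20 + 10 + 10 + 10 = 450 m.
Lower bound: ⌈450/110⌉ = 5 paper rolls.
A packing using 5 paper rolls:
  roll 1: 80 + 30 = 110
  roll 2: 80 + 30 = 110
  roll 3: 80 + 30 = 110
  roll 4: 70 + 20 + 10 + 10 = 110
  roll 5: 10 = 10
This matches the lower bound, so 5 is optimal.

5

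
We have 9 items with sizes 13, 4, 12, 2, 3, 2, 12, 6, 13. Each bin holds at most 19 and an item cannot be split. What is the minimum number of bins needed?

4

Total = 13 + 13 + 12 + 12 + 6 + 4 + 3 + 2 + 2 = 67.
Lower bound: ⌈67/19⌉ = 4 bins.
A packing using 4 bins:
  bin 1: 13 + 6 = 19
  bin 2: 13 + 4 + 2 = 19
  bin 3: 12 + 3 + 2 = 17
  bin 4: 12 = 12
This matches the lower bound, so 4 is optimal.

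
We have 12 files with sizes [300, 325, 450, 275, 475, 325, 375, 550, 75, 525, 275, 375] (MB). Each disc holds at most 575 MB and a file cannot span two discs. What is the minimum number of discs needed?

Total = 550 + 525 + 475 + 450 + 375 + 375 + 325 + 325 + 300 + 275 + 275 + 75 = 4325 MB.
Lower bound: ⌈4325/575⌉ = 8 discs.
Also, 9 files each exceed 575/2 MB, and no two of those can share a disc, so at least 9 discs are needed.
A packing using 10 discs:
  disc 1: 550 = 550
  disc 2: 525 = 525
  disc 3: 475 + 75 = 550
  disc 4: 450 = 450
  disc 5: 375 = 375
  disc 6: 375 = 375
  disc 7: 325 = 325
  disc 8: 325 = 325
  disc 9: 300 + 275 = 575
  disc 10: 275 = 275
No arrangement into 9 discs stays within capacity, so 10 is optimal.

10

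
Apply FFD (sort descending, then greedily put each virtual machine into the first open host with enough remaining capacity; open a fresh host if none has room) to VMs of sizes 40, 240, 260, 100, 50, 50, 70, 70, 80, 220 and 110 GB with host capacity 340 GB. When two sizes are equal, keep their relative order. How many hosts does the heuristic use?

4

Sorted descending: 260, 240, 220, 110, 100, 80, 70, 70, 50, 50, 40.
  260 → host 1 (new)  [load 260/340]
  240 → host 2 (new)  [load 240/340]
  220 → host 3 (new)  [load 220/340]
  110 → host 3  [load 330/340]
  100 → host 2  [load 340/340]
  80 → host 1  [load 340/340]
  70 → host 4 (new)  [load 70/340]
  70 → host 4  [load 140/340]
  50 → host 4  [load 190/340]
  50 → host 4  [load 240/340]
  40 → host 4  [load 280/340]
4 hosts opened.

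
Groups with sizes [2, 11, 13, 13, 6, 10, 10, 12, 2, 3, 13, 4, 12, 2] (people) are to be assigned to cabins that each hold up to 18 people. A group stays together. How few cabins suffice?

8

Total = 13 + 13 + 13 + 12 + 12 + 11 + 10 + 10 + 6 + 4 + 3 + 2 + 2 + 2 = 113 people.
Lower bound: ⌈113/18⌉ = 7 cabins.
Also, 8 groups each exceed 9 people, and no two of those can share a cabin, so at least 8 cabins are needed.
A packing using 8 cabins:
  cabin 1: 13 + 4 = 17
  cabin 2: 13 + 3 + 2 = 18
  cabin 3: 13 + 2 + 2 = 17
  cabin 4: 12 + 6 = 18
  cabin 5: 12 = 12
  cabin 6: 11 = 11
  cabin 7: 10 = 10
  cabin 8: 10 = 10
This matches the lower bound, so 8 is optimal.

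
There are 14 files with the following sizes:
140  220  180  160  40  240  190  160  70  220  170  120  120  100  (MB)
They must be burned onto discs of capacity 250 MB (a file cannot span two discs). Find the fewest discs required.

Total = 240 + 220 + 220 + 190 + 180 + 170 + 160 + 160 + 140 + 120 + 120 + 100 + 70 + 40 = 2130 MB.
Lower bound: ⌈2130/250⌉ = 9 discs.
A packing using 10 discs:
  disc 1: 240 = 240
  disc 2: 220 = 220
  disc 3: 220 = 220
  disc 4: 190 + 40 = 230
  disc 5: 180 + 70 = 250
  disc 6: 170 = 170
  disc 7: 160 = 160
  disc 8: 160 = 160
  disc 9: 140 + 100 = 240
  disc 10: 120 + 120 = 240
No arrangement into 9 discs stays within capacity, so 10 is optimal.

10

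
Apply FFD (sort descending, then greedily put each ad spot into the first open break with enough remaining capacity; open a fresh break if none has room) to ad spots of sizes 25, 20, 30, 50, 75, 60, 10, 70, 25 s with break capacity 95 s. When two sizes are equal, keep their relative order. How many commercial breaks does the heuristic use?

Sorted descending: 75, 70, 60, 50, 30, 25, 25, 20, 10.
  75 → break 1 (new)  [load 75/95]
  70 → break 2 (new)  [load 70/95]
  60 → break 3 (new)  [load 60/95]
  50 → break 4 (new)  [load 50/95]
  30 → break 3  [load 90/95]
  25 → break 2  [load 95/95]
  25 → break 4  [load 75/95]
  20 → break 1  [load 95/95]
  10 → break 4  [load 85/95]
4 commercial breaks opened.

4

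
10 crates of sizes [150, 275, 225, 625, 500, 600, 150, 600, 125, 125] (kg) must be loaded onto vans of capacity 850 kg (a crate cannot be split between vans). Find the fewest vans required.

Total = 625 + 600 + 600 + 500 + 275 + 225 + 150 + 150 + 125 + 125 = 3375 kg.
Lower bound: ⌈3375/850⌉ = 4 vans.
A packing using 5 vans:
  van 1: 625 + 225 = 850
  van 2: 600 + 150 = 750
  van 3: 600 + 150 = 750
  van 4: 500 + 275 = 775
  van 5: 125 + 125 = 250
No arrangement into 4 vans stays within capacity, so 5 is optimal.

5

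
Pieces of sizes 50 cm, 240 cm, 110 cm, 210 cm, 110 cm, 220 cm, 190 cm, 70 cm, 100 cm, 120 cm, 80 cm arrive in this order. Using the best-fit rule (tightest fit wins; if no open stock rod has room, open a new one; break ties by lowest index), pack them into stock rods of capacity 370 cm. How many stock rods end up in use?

  50 → stock rod 1 (new)  [load 50/370]
  240 → stock rod 1  [load 290/370]
  110 → stock rod 2 (new)  [load 110/370]
  210 → stock rod 2  [load 320/370]
  110 → stock rod 3 (new)  [load 110/370]
  220 → stock rod 3  [load 330/370]
  190 → stock rod 4 (new)  [load 190/370]
  70 → stock rod 1  [load 360/370]
  100 → stock rod 4  [load 290/370]
  120 → stock rod 5 (new)  [load 120/370]
  80 → stock rod 4  [load 370/370]
5 stock rods opened.

5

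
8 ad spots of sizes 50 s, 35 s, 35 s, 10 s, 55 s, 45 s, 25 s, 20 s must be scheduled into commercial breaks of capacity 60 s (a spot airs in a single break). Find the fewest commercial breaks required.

5

Total = 55 + 50 + 45 + 35 + 35 + 25 + 20 + 10 = 275 s.
Lower bound: ⌈275/60⌉ = 5 commercial breaks.
A packing using 5 commercial breaks:
  break 1: 55 = 55
  break 2: 50 + 10 = 60
  break 3: 45 = 45
  break 4: 35 + 25 = 60
  break 5: 35 + 20 = 55
This matches the lower bound, so 5 is optimal.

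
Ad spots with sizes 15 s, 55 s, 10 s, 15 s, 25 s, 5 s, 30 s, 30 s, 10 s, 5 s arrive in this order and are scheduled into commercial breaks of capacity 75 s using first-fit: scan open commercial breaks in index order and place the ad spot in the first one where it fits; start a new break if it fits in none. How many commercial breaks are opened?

3

  15 → break 1 (new)  [load 15/75]
  55 → break 1  [load 70/75]
  10 → break 2 (new)  [load 10/75]
  15 → break 2  [load 25/75]
  25 → break 2  [load 50/75]
  5 → break 1  [load 75/75]
  30 → break 3 (new)  [load 30/75]
  30 → break 3  [load 60/75]
  10 → break 2  [load 60/75]
  5 → break 2  [load 65/75]
3 commercial breaks opened.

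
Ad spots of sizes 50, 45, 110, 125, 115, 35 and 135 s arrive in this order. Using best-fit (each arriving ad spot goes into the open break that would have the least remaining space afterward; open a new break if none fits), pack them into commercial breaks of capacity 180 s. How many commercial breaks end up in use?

  50 → break 1 (new)  [load 50/180]
  45 → break 1  [load 95/180]
  110 → break 2 (new)  [load 110/180]
  125 → break 3 (new)  [load 125/180]
  115 → break 4 (new)  [load 115/180]
  35 → break 3  [load 160/180]
  135 → break 5 (new)  [load 135/180]
5 commercial breaks opened.

5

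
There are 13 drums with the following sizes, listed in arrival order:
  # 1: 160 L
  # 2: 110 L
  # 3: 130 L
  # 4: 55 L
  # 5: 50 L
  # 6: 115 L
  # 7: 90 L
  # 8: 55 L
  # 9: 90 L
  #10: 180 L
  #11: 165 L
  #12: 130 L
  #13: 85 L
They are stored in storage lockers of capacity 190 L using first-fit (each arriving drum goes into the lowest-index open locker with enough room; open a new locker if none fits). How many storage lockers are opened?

9

  160 → locker 1 (new)  [load 160/190]
  110 → locker 2 (new)  [load 110/190]
  130 → locker 3 (new)  [load 130/190]
  55 → locker 2  [load 165/190]
  50 → locker 3  [load 180/190]
  115 → locker 4 (new)  [load 115/190]
  90 → locker 5 (new)  [load 90/190]
  55 → locker 4  [load 170/190]
  90 → locker 5  [load 180/190]
  180 → locker 6 (new)  [load 180/190]
  165 → locker 7 (new)  [load 165/190]
  130 → locker 8 (new)  [load 130/190]
  85 → locker 9 (new)  [load 85/190]
9 storage lockers opened.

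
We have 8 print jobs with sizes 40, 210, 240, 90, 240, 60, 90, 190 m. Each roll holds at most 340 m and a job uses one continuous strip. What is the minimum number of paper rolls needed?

4

Total = 240 + 240 + 210 + 190 + 90 + 90 + 60 + 40 = 1160 m.
Lower bound: ⌈1160/340⌉ = 4 paper rolls.
A packing using 4 paper rolls:
  roll 1: 240 + 90 = 330
  roll 2: 240 + 90 = 330
  roll 3: 210 + 60 + 40 = 310
  roll 4: 190 = 190
This matches the lower bound, so 4 is optimal.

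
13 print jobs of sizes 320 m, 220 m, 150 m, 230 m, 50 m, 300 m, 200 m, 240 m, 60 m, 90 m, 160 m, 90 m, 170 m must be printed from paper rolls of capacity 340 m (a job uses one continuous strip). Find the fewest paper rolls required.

8

Total = 320 + 300 + 240 + 230 + 220 + 200 + 170 + 160 + 150 + 90 + 90 + 60 + 50 = 2280 m.
Lower bound: ⌈2280/340⌉ = 7 paper rolls.
A packing using 8 paper rolls:
  roll 1: 320 = 320
  roll 2: 300 = 300
  roll 3: 240 + 90 = 330
  roll 4: 230 + 90 = 320
  roll 5: 220 + 60 + 50 = 330
  roll 6: 200 = 200
  roll 7: 170 + 160 = 330
  roll 8: 150 = 150
No arrangement into 7 paper rolls stays within capacity, so 8 is optimal.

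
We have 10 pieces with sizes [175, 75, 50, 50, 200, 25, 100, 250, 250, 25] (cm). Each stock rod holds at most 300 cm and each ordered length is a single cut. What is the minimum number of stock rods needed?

4

Total = 250 + 250 + 200 + 175 + 100 + 75 + 50 + 50 + 25 + 25 = 1200 cm.
Lower bound: ⌈1200/300⌉ = 4 stock rods.
A packing using 4 stock rods:
  stock rod 1: 250 + 50 = 300
  stock rod 2: 250 + 50 = 300
  stock rod 3: 200 + 100 = 300
  stock rod 4: 175 + 75 + 25 + 25 = 300
This matches the lower bound, so 4 is optimal.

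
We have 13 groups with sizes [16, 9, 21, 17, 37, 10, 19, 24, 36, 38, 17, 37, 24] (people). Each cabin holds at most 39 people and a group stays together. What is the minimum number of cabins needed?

Total = 38 + 37 + 37 + 36 + 24 + 24 + 21 + 19 + 17 + 17 + 16 + 10 + 9 = 305 people.
Lower bound: ⌈305/39⌉ = 8 cabins.
A packing using 9 cabins:
  cabin 1: 38 = 38
  cabin 2: 37 = 37
  cabin 3: 37 = 37
  cabin 4: 36 = 36
  cabin 5: 24 + 10 = 34
  cabin 6: 24 + 9 = 33
  cabin 7: 21 + 17 = 38
  cabin 8: 19 + 17 = 36
  cabin 9: 16 = 16
No arrangement into 8 cabins stays within capacity, so 9 is optimal.

9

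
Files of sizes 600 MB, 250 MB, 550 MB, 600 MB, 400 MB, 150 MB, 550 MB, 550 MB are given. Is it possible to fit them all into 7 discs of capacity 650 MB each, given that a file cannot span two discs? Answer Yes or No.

A valid assignment using 7 discs:
  disc 1: 600 = 600
  disc 2: 600 = 600
  disc 3: 550 = 550
  disc 4: 550 = 550
  disc 5: 550 = 550
  disc 6: 400 + 250 = 650
  disc 7: 150 = 150
Every load is within 650 MB, so 7 discs suffice.

Yes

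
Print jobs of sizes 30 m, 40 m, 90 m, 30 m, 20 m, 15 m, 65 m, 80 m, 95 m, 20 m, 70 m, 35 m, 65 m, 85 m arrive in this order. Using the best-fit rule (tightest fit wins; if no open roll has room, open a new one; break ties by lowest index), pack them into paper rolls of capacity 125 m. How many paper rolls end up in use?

  30 → roll 1 (new)  [load 30/125]
  40 → roll 1  [load 70/125]
  90 → roll 2 (new)  [load 90/125]
  30 → roll 2  [load 120/125]
  20 → roll 1  [load 90/125]
  15 → roll 1  [load 105/125]
  65 → roll 3 (new)  [load 65/125]
  80 → roll 4 (new)  [load 80/125]
  95 → roll 5 (new)  [load 95/125]
  20 → roll 1  [load 125/125]
  70 → roll 6 (new)  [load 70/125]
  35 → roll 4  [load 115/125]
  65 → roll 7 (new)  [load 65/125]
  85 → roll 8 (new)  [load 85/125]
8 paper rolls opened.

8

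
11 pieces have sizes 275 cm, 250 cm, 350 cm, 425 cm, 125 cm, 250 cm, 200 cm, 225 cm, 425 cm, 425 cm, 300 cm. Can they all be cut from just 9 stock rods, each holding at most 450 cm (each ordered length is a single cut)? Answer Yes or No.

A valid assignment using 9 stock rods:
  stock rod 1: 425 = 425
  stock rod 2: 425 = 425
  stock rod 3: 425 = 425
  stock rod 4: 350 = 350
  stock rod 5: 300 + 125 = 425
  stock rod 6: 275 = 275
  stock rod 7: 250 + 200 = 450
  stock rod 8: 250 = 250
  stock rod 9: 225 = 225
Every load is within 450 cm, so 9 stock rods suffice.

Yes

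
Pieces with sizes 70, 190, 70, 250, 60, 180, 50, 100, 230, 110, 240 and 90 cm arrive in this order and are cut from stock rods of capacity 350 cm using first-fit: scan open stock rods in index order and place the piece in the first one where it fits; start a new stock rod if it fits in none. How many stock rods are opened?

5

  70 → stock rod 1 (new)  [load 70/350]
  190 → stock rod 1  [load 260/350]
  70 → stock rod 1  [load 330/350]
  250 → stock rod 2 (new)  [load 250/350]
  60 → stock rod 2  [load 310/350]
  180 → stock rod 3 (new)  [load 180/350]
  50 → stock rod 3  [load 230/350]
  100 → stock rod 3  [load 330/350]
  230 → stock rod 4 (new)  [load 230/350]
  110 → stock rod 4  [load 340/350]
  240 → stock rod 5 (new)  [load 240/350]
  90 → stock rod 5  [load 330/350]
5 stock rods opened.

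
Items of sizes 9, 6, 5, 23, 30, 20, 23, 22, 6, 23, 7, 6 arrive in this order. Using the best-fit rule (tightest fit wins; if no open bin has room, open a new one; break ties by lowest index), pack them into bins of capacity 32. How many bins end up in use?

  9 → bin 1 (new)  [load 9/32]
  6 → bin 1  [load 15/32]
  5 → bin 1  [load 20/32]
  23 → bin 2 (new)  [load 23/32]
  30 → bin 3 (new)  [load 30/32]
  20 → bin 4 (new)  [load 20/32]
  23 → bin 5 (new)  [load 23/32]
  22 → bin 6 (new)  [load 22/32]
  6 → bin 2  [load 29/32]
  23 → bin 7 (new)  [load 23/32]
  7 → bin 5  [load 30/32]
  6 → bin 7  [load 29/32]
7 bins opened.

7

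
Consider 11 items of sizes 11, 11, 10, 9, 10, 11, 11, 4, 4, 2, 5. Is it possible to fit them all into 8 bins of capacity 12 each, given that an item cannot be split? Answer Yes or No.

No

Total = 88; ⌈88/12⌉ = 8.
The bound of 8 does not rule out 8, but exhaustive search shows no assignment into 8 bins of capacity 12 exists — the minimum is 9.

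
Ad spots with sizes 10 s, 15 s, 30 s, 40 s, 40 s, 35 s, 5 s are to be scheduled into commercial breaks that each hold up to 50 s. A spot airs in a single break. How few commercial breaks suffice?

4

Total = 40 + 40 + 35 + 30 + 15 + 10 + 5 = 175 s.
Lower bound: ⌈175/50⌉ = 4 commercial breaks.
A packing using 4 commercial breaks:
  break 1: 40 + 10 = 50
  break 2: 40 + 5 = 45
  break 3: 35 + 15 = 50
  break 4: 30 = 30
This matches the lower bound, so 4 is optimal.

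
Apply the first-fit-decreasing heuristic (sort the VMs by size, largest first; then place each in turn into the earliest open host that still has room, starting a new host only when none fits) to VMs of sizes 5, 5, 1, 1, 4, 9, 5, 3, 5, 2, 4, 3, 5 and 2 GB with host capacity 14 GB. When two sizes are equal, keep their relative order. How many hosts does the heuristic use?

4

Sorted descending: 9, 5, 5, 5, 5, 5, 4, 4, 3, 3, 2, 2, 1, 1.
  9 → host 1 (new)  [load 9/14]
  5 → host 1  [load 14/14]
  5 → host 2 (new)  [load 5/14]
  5 → host 2  [load 10/14]
  5 → host 3 (new)  [load 5/14]
  5 → host 3  [load 10/14]
  4 → host 2  [load 14/14]
  4 → host 3  [load 14/14]
  3 → host 4 (new)  [load 3/14]
  3 → host 4  [load 6/14]
  2 → host 4  [load 8/14]
  2 → host 4  [load 10/14]
  1 → host 4  [load 11/14]
  1 → host 4  [load 12/14]
4 hosts opened.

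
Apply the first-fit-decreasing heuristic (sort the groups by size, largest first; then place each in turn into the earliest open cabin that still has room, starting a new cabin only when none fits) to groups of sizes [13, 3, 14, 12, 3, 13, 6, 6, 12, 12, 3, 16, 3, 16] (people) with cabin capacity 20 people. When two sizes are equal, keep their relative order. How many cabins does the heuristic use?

8

Sorted descending: 16, 16, 14, 13, 13, 12, 12, 12, 6, 6, 3, 3, 3, 3.
  16 → cabin 1 (new)  [load 16/20]
  16 → cabin 2 (new)  [load 16/20]
  14 → cabin 3 (new)  [load 14/20]
  13 → cabin 4 (new)  [load 13/20]
  13 → cabin 5 (new)  [load 13/20]
  12 → cabin 6 (new)  [load 12/20]
  12 → cabin 7 (new)  [load 12/20]
  12 → cabin 8 (new)  [load 12/20]
  6 → cabin 3  [load 20/20]
  6 → cabin 4  [load 19/20]
  3 → cabin 1  [load 19/20]
  3 → cabin 2  [load 19/20]
  3 → cabin 5  [load 16/20]
  3 → cabin 5  [load 19/20]
8 cabins opened.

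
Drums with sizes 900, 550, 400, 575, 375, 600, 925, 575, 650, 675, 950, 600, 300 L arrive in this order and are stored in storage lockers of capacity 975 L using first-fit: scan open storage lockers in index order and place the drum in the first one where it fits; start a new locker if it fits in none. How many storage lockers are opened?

  900 → locker 1 (new)  [load 900/975]
  550 → locker 2 (new)  [load 550/975]
  400 → locker 2  [load 950/975]
  575 → locker 3 (new)  [load 575/975]
  375 → locker 3  [load 950/975]
  600 → locker 4 (new)  [load 600/975]
  925 → locker 5 (new)  [load 925/975]
  575 → locker 6 (new)  [load 575/975]
  650 → locker 7 (new)  [load 650/975]
  675 → locker 8 (new)  [load 675/975]
  950 → locker 9 (new)  [load 950/975]
  600 → locker 10 (new)  [load 600/975]
  300 → locker 4  [load 900/975]
10 storage lockers opened.

10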